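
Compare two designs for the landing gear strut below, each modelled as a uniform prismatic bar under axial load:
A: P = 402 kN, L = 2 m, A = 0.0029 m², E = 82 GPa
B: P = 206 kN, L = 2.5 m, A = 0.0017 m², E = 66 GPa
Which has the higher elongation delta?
Model: a uniform prismatic bar under axial load, so delta = (P·L) / (A·E) (SI units).
  A: delta = (402000 × 2) / (0.0029 × (8.2 × 10¹⁰)) = 0.003381 m = 3.381 mm
  B: delta = (206000 × 2.5) / (0.0017 × (6.6 × 10¹⁰)) = 0.00459 m = 4.59 mm
4.59 mm > 3.381 mm, so B is larger.
Final answer: B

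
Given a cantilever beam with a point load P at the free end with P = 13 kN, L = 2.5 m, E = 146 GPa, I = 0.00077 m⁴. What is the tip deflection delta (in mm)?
Model: a cantilever beam with a point load P at the free end, so delta = (P·L^3) / (3·E·I).
Convert to SI units:
  P = 13 kN = 13000 N
  E = 146 GPa = 1.46 × 10¹¹ Pa
Substitute:
  delta = (13000 × 2.5^3) / (3 × (1.46 × 10¹¹) × 0.00077)
  delta = 0.0006023 m
Convert: delta = 0.0006023 m = 0.6023 mm
Final answer: delta = 0.6023 mm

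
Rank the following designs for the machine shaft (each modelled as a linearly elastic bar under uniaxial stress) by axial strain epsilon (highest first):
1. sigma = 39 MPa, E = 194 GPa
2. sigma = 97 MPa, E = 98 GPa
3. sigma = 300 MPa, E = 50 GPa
Model: a linearly elastic bar under uniaxial stress, so epsilon = sigma / E (SI units).
  Case 1: epsilon = (3.9 × 10⁷) / (1.94 × 10¹¹) = 0.000201
  Case 2: epsilon = (9.7 × 10⁷) / (9.8 × 10¹⁰) = 0.0009898
  Case 3: epsilon = (3 × 10⁸) / (5 × 10¹⁰) = 0.006
Ordering: 0.006 (case 3) > 0.0009898 (case 2) > 0.000201 (case 1)
Final answer: 3, 2, 1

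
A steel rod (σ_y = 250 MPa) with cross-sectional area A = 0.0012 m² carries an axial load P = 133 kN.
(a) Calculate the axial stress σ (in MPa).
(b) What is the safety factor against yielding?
(a) Axial stress σ = P/A. Convert P = 133 kN = 133000 N.
  σ = 133000 / 0.0012 = 1.108 × 10⁸ Pa = 110.8 MPa
(b) Safety factor SF = σ_y/σ = 250 / 110.8 = 2.256
Final answer: (a) σ = 110.8 MPa, (b) SF = 2.256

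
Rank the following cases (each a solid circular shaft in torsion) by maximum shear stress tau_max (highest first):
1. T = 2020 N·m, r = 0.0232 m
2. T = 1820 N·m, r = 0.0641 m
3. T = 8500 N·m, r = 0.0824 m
Model: a solid circular shaft in torsion, so tau_max = (2·T) / (π·r^3) (SI units).
  Case 1: tau_max = (2 × 2020) / (π × 0.0232^3) = 1.03 × 10⁸ Pa = 103 MPa
  Case 2: tau_max = (2 × 1820) / (π × 0.0641^3) = 4.399 × 10⁶ Pa = 4.399 MPa
  Case 3: tau_max = (2 × 8500) / (π × 0.0824^3) = 9.672 × 10⁶ Pa = 9.672 MPa
Ordering: 103 MPa (case 1) > 9.672 MPa (case 3) > 4.399 MPa (case 2)
Final answer: 1, 3, 2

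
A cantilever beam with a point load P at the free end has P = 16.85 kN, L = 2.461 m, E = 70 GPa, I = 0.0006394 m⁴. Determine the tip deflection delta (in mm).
Model: a cantilever beam with a point load P at the free end, so delta = (P·L^3) / (3·E·I).
Convert to SI units:
  P = 16.85 kN = 16850 N
  E = 70 GPa = 7 × 10¹⁰ Pa
Substitute:
  delta = (16850 × 2.461^3) / (3 × (7 × 10¹⁰) × 0.0006394)
  delta = 0.00187 m
Convert: delta = 0.00187 m = 1.87 mm
Final answer: delta = 1.87 mm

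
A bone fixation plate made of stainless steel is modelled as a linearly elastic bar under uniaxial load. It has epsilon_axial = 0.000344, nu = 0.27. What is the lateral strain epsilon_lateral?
Model: a linearly elastic bar under uniaxial load, so epsilon_lateral = -nu·epsilon_axial.
Substitute:
  epsilon_lateral = -(0.27 × 0.000344)
  epsilon_lateral = -9.288 × 10⁻⁵
Final answer: epsilon_lateral = -9.288 × 10⁻⁵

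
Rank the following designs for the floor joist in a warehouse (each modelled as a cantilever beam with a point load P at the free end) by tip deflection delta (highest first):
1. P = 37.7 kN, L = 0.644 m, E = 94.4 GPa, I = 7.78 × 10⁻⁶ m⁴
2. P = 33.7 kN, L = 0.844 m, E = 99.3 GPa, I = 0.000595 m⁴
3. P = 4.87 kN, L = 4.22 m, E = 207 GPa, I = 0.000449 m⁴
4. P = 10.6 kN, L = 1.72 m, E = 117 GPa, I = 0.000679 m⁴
Model: a cantilever beam with a point load P at the free end, so delta = (P·L^3) / (3·E·I) (SI units).
  Case 1: delta = (37700 × 0.644^3) / (3 × (9.44 × 10¹⁰) × (7.78 × 10⁻⁶)) = 0.00457 m = 4.57 mm
  Case 2: delta = (33700 × 0.844^3) / (3 × (9.93 × 10¹⁰) × 0.000595) = 0.0001143 m = 0.1143 mm
  Case 3: delta = (4870 × 4.22^3) / (3 × (2.07 × 10¹¹) × 0.000449) = 0.001313 m = 1.313 mm
  Case 4: delta = (10600 × 1.72^3) / (3 × (1.17 × 10¹¹) × 0.000679) = 0.0002263 m = 0.2263 mm
Ordering: 4.57 mm (case 1) > 1.313 mm (case 3) > 0.2263 mm (case 4) > 0.1143 mm (case 2)
Final answer: 1, 3, 4, 2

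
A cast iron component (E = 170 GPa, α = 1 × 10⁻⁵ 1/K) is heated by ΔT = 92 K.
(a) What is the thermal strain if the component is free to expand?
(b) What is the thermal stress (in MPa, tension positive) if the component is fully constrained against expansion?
(a) Free thermal strain ε_th = α·ΔT = (1 × 10⁻⁵) × 92 = 0.00092
(b) Fully constrained, the expansion is suppressed, so σ = -E·α·ΔT. Convert E = 170 GPa = 1.7 × 10¹¹ Pa.
  σ = -(1.7 × 10¹¹) × (1 × 10⁻⁵) × 92 = -1.564 × 10⁸ Pa = -156.4 MPa (compressive)
Final answer: (a) ε_th = 0.00092, (b) σ = -156.4 MPa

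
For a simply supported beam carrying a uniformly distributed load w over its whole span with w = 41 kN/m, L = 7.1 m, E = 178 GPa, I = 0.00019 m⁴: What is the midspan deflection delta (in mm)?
Model: a simply supported beam carrying a uniformly distributed load w over its whole span, so delta = (5·w·L^4) / (384·E·I).
Convert to SI units:
  w = 41 kN/m = 41000 N/m
  E = 178 GPa = 1.78 × 10¹¹ Pa
Substitute:
  delta = (5 × 41000 × 7.1^4) / (384 × (1.78 × 10¹¹) × 0.00019)
  delta = 0.04011 m
Convert: delta = 0.04011 m = 40.11 mm
Final answer: delta = 40.11 mm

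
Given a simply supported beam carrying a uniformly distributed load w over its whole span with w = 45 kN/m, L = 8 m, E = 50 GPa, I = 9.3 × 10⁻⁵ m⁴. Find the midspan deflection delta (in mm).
Model: a simply supported beam carrying a uniformly distributed load w over its whole span, so delta = (5·w·L^4) / (384·E·I).
Convert to SI units:
  w = 45 kN/m = 45000 N/m
  E = 50 GPa = 5 × 10¹⁰ Pa
Substitute:
  delta = (5 × 45000 × 8^4) / (384 × (5 × 10¹⁰) × (9.3 × 10⁻⁵))
  delta = 0.5161 m
Convert: delta = 0.5161 m = 516.1 mm
Final answer: delta = 516.1 mm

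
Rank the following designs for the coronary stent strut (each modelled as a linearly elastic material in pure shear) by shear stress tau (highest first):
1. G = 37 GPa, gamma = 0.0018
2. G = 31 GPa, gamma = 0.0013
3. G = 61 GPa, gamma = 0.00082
Model: a linearly elastic material in pure shear, so tau = G·gamma (SI units).
  Case 1: tau = (3.7 × 10¹⁰) × 0.0018 = 6.66 × 10⁷ Pa = 66.6 MPa
  Case 2: tau = (3.1 × 10¹⁰) × 0.0013 = 4.03 × 10⁷ Pa = 40.3 MPa
  Case 3: tau = (6.1 × 10¹⁰) × 0.00082 = 5.002 × 10⁷ Pa = 50.02 MPa
Ordering: 66.6 MPa (case 1) > 50.02 MPa (case 3) > 40.3 MPa (case 2)
Final answer: 1, 3, 2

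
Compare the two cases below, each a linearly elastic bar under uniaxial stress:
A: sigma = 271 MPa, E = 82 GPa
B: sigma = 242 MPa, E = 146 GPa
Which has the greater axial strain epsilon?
Model: a linearly elastic bar under uniaxial stress, so epsilon = sigma / E (SI units).
  A: epsilon = (2.71 × 10⁸) / (8.2 × 10¹⁰) = 0.003305
  B: epsilon = (2.42 × 10⁸) / (1.46 × 10¹¹) = 0.001658
0.003305 > 0.001658, so A is larger.
Final answer: A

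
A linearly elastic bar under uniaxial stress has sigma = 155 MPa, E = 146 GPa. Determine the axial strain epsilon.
Model: a linearly elastic bar under uniaxial stress, so epsilon = sigma / E.
Convert to SI units:
  sigma = 155 MPa = 1.55 × 10⁸ Pa
  E = 146 GPa = 1.46 × 10¹¹ Pa
Substitute:
  epsilon = (1.55 × 10⁸) / (1.46 × 10¹¹)
  epsilon = 0.001062
Final answer: epsilon = 0.001062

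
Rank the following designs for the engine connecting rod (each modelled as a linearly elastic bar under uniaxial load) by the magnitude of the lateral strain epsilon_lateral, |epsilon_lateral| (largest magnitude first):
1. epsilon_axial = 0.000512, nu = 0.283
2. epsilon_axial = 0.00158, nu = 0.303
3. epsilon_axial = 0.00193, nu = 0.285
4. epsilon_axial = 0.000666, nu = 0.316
Model: a linearly elastic bar under uniaxial load, so epsilon_lateral = -nu·epsilon_axial (SI units).
  Case 1: epsilon_lateral = -(0.283 × 0.000512) = -0.0001449
  Case 2: epsilon_lateral = -(0.303 × 0.00158) = -0.0004787
  Case 3: epsilon_lateral = -(0.285 × 0.00193) = -0.00055
  Case 4: epsilon_lateral = -(0.316 × 0.000666) = -0.0002105
Ordering by |epsilon_lateral|: 0.00055 (case 3) > 0.0004787 (case 2) > 0.0002105 (case 4) > 0.0001449 (case 1)
Final answer: 3, 2, 4, 1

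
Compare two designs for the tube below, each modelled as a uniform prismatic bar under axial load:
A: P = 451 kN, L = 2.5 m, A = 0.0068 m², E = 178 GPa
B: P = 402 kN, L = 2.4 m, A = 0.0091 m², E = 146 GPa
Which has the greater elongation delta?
Model: a uniform prismatic bar under axial load, so delta = (P·L) / (A·E) (SI units).
  A: delta = (451000 × 2.5) / (0.0068 × (1.78 × 10¹¹)) = 0.0009315 m = 0.9315 mm
  B: delta = (402000 × 2.4) / (0.0091 × (1.46 × 10¹¹)) = 0.0007262 m = 0.7262 mm
0.9315 mm > 0.7262 mm, so A is larger.
Final answer: A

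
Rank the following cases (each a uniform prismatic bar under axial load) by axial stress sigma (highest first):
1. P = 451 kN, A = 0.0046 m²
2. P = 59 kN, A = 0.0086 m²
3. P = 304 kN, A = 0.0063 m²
Model: a uniform prismatic bar under axial load, so sigma = P / A (SI units).
  Case 1: sigma = 451000 / 0.0046 = 9.804 × 10⁷ Pa = 98.04 MPa
  Case 2: sigma = 59000 / 0.0086 = 6.86 × 10⁶ Pa = 6.86 MPa
  Case 3: sigma = 304000 / 0.0063 = 4.825 × 10⁷ Pa = 48.25 MPa
Ordering: 98.04 MPa (case 1) > 48.25 MPa (case 3) > 6.86 MPa (case 2)
Final answer: 1, 3, 2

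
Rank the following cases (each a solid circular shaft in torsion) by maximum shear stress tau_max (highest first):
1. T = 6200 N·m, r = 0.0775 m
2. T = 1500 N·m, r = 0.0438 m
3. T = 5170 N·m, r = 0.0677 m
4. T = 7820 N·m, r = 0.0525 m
Model: a solid circular shaft in torsion, so tau_max = (2·T) / (π·r^3) (SI units).
  Case 1: tau_max = (2 × 6200) / (π × 0.0775^3) = 8.479 × 10⁶ Pa = 8.479 MPa
  Case 2: tau_max = (2 × 1500) / (π × 0.0438^3) = 1.136 × 10⁷ Pa = 11.36 MPa
  Case 3: tau_max = (2 × 5170) / (π × 0.0677^3) = 1.061 × 10⁷ Pa = 10.61 MPa
  Case 4: tau_max = (2 × 7820) / (π × 0.0525^3) = 3.44 × 10⁷ Pa = 34.4 MPa
Ordering: 34.4 MPa (case 4) > 11.36 MPa (case 2) > 10.61 MPa (case 3) > 8.479 MPa (case 1)
Final answer: 4, 2, 3, 1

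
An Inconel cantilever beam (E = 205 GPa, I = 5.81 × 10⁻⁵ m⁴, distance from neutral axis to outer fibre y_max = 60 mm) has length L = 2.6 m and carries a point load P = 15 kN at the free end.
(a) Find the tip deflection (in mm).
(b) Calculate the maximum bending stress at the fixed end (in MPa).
(a) Tip deflection of a cantilever with an end point load: δ = P·L^3 / (3·E·I). Convert P = 15 kN = 15000 N, E = 205 GPa = 2.05 × 10¹¹ Pa.
  δ = (15000 × 2.6^3) / (3 × (2.05 × 10¹¹) × (5.81 × 10⁻⁵)) = 0.007378 m = 7.378 mm
(b) Maximum bending moment at the fixed end: M = P·L = 15000 × 2.6 = 39000 N·m. Convert y_max = 60 mm = 0.06 m.
  σ = M·y_max / I = (39000 × 0.06) / (5.81 × 10⁻⁵) = 4.028 × 10⁷ Pa = 40.28 MPa
Final answer: (a) δ = 7.378 mm, (b) σ = 40.28 MPa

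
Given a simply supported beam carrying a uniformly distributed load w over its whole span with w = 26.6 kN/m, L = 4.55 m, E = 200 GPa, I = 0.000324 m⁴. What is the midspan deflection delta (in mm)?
Model: a simply supported beam carrying a uniformly distributed load w over its whole span, so delta = (5·w·L^4) / (384·E·I).
Convert to SI units:
  w = 26.6 kN/m = 26600 N/m
  E = 200 GPa = 2 × 10¹¹ Pa
Substitute:
  delta = (5 × 26600 × 4.55^4) / (384 × (2 × 10¹¹) × 0.000324)
  delta = 0.002291 m
Convert: delta = 0.002291 m = 2.291 mm
Final answer: delta = 2.291 mm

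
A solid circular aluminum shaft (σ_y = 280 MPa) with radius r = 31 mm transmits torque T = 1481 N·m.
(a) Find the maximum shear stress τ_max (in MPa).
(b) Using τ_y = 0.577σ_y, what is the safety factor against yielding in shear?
(a) For a solid circular shaft, τ_max = T·r/J with J = π·r^4/2, i.e. τ_max = 2·T / (π·r^3). Convert r = 31 mm = 0.031 m.
  τ_max = (2 × 1481) / (π × 0.031^3) = 3.165 × 10⁷ Pa = 31.65 MPa
(b) τ_y = 0.577 × 280 = 161.56 MPa
  SF = τ_y/τ_max = 161.56 / 31.65 = 5.105
Final answer: (a) τ_max = 31.65 MPa, (b) SF = 5.105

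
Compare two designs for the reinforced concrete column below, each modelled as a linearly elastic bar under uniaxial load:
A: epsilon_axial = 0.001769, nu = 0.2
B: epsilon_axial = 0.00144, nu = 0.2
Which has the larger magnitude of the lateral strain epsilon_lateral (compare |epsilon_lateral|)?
Model: a linearly elastic bar under uniaxial load, so epsilon_lateral = -nu·epsilon_axial (SI units).
  A: epsilon_lateral = -(0.2 × 0.001769) = -0.0003538
  B: epsilon_lateral = -(0.2 × 0.00144) = -0.000288
|epsilon_lateral|: A = 0.0003538, B = 0.000288, so A is larger in magnitude.
Final answer: A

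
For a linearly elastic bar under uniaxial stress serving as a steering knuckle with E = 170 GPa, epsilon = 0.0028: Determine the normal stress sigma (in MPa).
Model: a linearly elastic bar under uniaxial stress, so sigma = E·epsilon.
Convert to SI units:
  E = 170 GPa = 1.7 × 10¹¹ Pa
Substitute:
  sigma = (1.7 × 10¹¹) × 0.0028
  sigma = 4.76 × 10⁸ Pa
Convert: sigma = 4.76 × 10⁸ Pa = 476 MPa
Final answer: sigma = 476 MPa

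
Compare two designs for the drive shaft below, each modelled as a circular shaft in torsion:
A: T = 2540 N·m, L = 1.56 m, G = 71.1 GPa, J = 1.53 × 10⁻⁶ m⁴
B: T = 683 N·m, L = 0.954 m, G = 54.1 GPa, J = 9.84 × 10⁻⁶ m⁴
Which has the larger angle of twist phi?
Model: a circular shaft in torsion, so phi = (T·L) / (G·J) (SI units).
  A: phi = (2540 × 1.56) / ((7.11 × 10¹⁰) × (1.53 × 10⁻⁶)) = 0.03642 rad = 2.087°
  B: phi = (683 × 0.954) / ((5.41 × 10¹⁰) × (9.84 × 10⁻⁶)) = 0.001224 rad = 0.07013°
2.087° > 0.07013°, so A is larger.
Final answer: A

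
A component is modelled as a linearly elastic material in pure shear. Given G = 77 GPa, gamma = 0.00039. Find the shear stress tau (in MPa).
Model: a linearly elastic material in pure shear, so tau = G·gamma.
Convert to SI units:
  G = 77 GPa = 7.7 × 10¹⁰ Pa
Substitute:
  tau = (7.7 × 10¹⁰) × 0.00039
  tau = 3.003 × 10⁷ Pa
Convert: tau = 3.003 × 10⁷ Pa = 30.03 MPa
Final answer: tau = 30.03 MPa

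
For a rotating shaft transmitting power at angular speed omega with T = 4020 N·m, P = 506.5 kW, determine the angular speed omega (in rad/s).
Model: a rotating shaft transmitting power at angular speed omega, so P = T·omega.
Solve for omega: omega = P / T.
Convert to SI units:
  P = 506.5 kW = 506500 W
Substitute:
  omega = 506500 / 4020
  omega = 126 rad/s
Final answer: omega = 126 rad/s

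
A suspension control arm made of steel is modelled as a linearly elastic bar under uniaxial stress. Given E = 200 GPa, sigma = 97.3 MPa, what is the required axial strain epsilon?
Model: a linearly elastic bar under uniaxial stress, so sigma = E·epsilon.
Solve for epsilon: epsilon = sigma / E.
Convert to SI units:
  E = 200 GPa = 2 × 10¹¹ Pa
  sigma = 97.3 MPa = 9.73 × 10⁷ Pa
Substitute:
  epsilon = (9.73 × 10⁷) / (2 × 10¹¹)
  epsilon = 0.0004865
Final answer: epsilon = 0.0004865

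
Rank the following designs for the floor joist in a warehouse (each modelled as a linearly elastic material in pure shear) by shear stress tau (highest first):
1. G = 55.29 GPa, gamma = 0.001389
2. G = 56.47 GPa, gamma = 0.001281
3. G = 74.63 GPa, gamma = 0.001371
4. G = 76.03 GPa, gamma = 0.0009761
Model: a linearly elastic material in pure shear, so tau = G·gamma (SI units).
  Case 1: tau = (5.529 × 10¹⁰) × 0.001389 = 7.68 × 10⁷ Pa = 76.8 MPa
  Case 2: tau = (5.647 × 10¹⁰) × 0.001281 = 7.234 × 10⁷ Pa = 72.34 MPa
  Case 3: tau = (7.463 × 10¹⁰) × 0.001371 = 1.023 × 10⁸ Pa = 102.3 MPa
  Case 4: tau = (7.603 × 10¹⁰) × 0.0009761 = 7.421 × 10⁷ Pa = 74.21 MPa
Ordering: 102.3 MPa (case 3) > 76.8 MPa (case 1) > 74.21 MPa (case 4) > 72.34 MPa (case 2)
Final answer: 3, 1, 4, 2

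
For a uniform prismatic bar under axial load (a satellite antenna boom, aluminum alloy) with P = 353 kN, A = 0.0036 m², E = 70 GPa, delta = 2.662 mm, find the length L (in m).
Model: a uniform prismatic bar under axial load, so delta = (P·L) / (A·E).
Solve for L: L = (delta·A·E) / P.
Convert to SI units:
  P = 353 kN = 353000 N
  E = 70 GPa = 7 × 10¹⁰ Pa
  delta = 2.662 mm = 0.002662 m
Substitute:
  L = (0.002662 × 0.0036 × (7 × 10¹⁰)) / 353000
  L = 1.9 m
Final answer: L = 1.9 m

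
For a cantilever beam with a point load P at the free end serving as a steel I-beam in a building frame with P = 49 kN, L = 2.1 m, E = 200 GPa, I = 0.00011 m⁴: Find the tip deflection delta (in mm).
Model: a cantilever beam with a point load P at the free end, so delta = (P·L^3) / (3·E·I).
Convert to SI units:
  P = 49 kN = 49000 N
  E = 200 GPa = 2 × 10¹¹ Pa
Substitute:
  delta = (49000 × 2.1^3) / (3 × (2 × 10¹¹) × 0.00011)
  delta = 0.006876 m
Convert: delta = 0.006876 m = 6.876 mm
Final answer: delta = 6.876 mm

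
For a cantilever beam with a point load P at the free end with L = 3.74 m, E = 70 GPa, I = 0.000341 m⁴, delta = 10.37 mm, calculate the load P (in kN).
Model: a cantilever beam with a point load P at the free end, so delta = (P·L^3) / (3·E·I).
Solve for P: P = (3·delta·E·I) / L^3.
Convert to SI units:
  E = 70 GPa = 7 × 10¹⁰ Pa
  delta = 10.37 mm = 0.01037 m
Substitute:
  P = (3 × 0.01037 × (7 × 10¹⁰) × 0.000341) / 3.74^3
  P = 14200 N
Convert: P = 14200 N = 14.2 kN
Final answer: P = 14.2 kN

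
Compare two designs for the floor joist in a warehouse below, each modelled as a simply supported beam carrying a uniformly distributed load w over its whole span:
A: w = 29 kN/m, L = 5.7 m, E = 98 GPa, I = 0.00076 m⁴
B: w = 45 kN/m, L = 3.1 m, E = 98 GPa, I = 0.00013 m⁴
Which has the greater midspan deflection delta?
Model: a simply supported beam carrying a uniformly distributed load w over its whole span, so delta = (5·w·L^4) / (384·E·I) (SI units).
  A: delta = (5 × 29000 × 5.7^4) / (384 × (9.8 × 10¹⁰) × 0.00076) = 0.005352 m = 5.352 mm
  B: delta = (5 × 45000 × 3.1^4) / (384 × (9.8 × 10¹⁰) × 0.00013) = 0.004247 m = 4.247 mm
5.352 mm > 4.247 mm, so A is larger.
Final answer: A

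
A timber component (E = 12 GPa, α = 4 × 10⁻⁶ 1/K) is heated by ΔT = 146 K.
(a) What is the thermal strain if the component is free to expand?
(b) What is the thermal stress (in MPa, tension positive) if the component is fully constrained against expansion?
(a) Free thermal strain ε_th = α·ΔT = (4 × 10⁻⁶) × 146 = 0.000584
(b) Fully constrained, the expansion is suppressed, so σ = -E·α·ΔT. Convert E = 12 GPa = 1.2 × 10¹⁰ Pa.
  σ = -(1.2 × 10¹⁰) × (4 × 10⁻⁶) × 146 = -7.008 × 10⁶ Pa = -7.008 MPa (compressive)
Final answer: (a) ε_th = 0.000584, (b) σ = -7.008 MPa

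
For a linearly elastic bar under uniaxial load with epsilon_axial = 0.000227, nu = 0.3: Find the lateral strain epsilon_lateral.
Model: a linearly elastic bar under uniaxial load, so epsilon_lateral = -nu·epsilon_axial.
Substitute:
  epsilon_lateral = -(0.3 × 0.000227)
  epsilon_lateral = -6.81 × 10⁻⁵
Final answer: epsilon_lateral = -6.81 × 10⁻⁵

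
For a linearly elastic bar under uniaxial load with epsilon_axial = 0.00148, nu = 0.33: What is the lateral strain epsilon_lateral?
Model: a linearly elastic bar under uniaxial load, so epsilon_lateral = -nu·epsilon_axial.
Substitute:
  epsilon_lateral = -(0.33 × 0.00148)
  epsilon_lateral = -0.0004884
Final answer: epsilon_lateral = -0.0004884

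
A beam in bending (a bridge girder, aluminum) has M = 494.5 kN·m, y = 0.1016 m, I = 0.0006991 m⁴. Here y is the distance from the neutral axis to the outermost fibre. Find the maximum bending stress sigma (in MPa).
Model: a beam in bending, so sigma = (M·y) / I.
Convert to SI units:
  M = 494.5 kN·m = 494500 N·m
Substitute:
  sigma = (494500 × 0.1016) / 0.0006991
  sigma = 7.187 × 10⁷ Pa
Convert: sigma = 7.187 × 10⁷ Pa = 71.87 MPa
Final answer: sigma = 71.87 MPa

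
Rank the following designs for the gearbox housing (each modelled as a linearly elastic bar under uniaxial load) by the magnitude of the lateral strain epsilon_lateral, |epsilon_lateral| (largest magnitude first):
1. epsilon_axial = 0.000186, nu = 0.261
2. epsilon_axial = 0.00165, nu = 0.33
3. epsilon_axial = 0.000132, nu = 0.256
Model: a linearly elastic bar under uniaxial load, so epsilon_lateral = -nu·epsilon_axial (SI units).
  Case 1: epsilon_lateral = -(0.261 × 0.000186) = -4.855 × 10⁻⁵
  Case 2: epsilon_lateral = -(0.33 × 0.00165) = -0.0005445
  Case 3: epsilon_lateral = -(0.256 × 0.000132) = -3.379 × 10⁻⁵
Ordering by |epsilon_lateral|: 0.0005445 (case 2) > 4.855 × 10⁻⁵ (case 1) > 3.379 × 10⁻⁵ (case 3)
Final answer: 2, 1, 3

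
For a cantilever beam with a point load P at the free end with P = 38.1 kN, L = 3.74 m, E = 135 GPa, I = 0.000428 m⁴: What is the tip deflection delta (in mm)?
Model: a cantilever beam with a point load P at the free end, so delta = (P·L^3) / (3·E·I).
Convert to SI units:
  P = 38.1 kN = 38100 N
  E = 135 GPa = 1.35 × 10¹¹ Pa
Substitute:
  delta = (38100 × 3.74^3) / (3 × (1.35 × 10¹¹) × 0.000428)
  delta = 0.0115 m
Convert: delta = 0.0115 m = 11.5 mm
Final answer: delta = 11.5 mm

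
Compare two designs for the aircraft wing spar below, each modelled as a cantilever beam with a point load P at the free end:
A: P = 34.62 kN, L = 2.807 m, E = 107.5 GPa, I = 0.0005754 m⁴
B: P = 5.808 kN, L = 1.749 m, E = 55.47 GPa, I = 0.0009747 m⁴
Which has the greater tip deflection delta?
Model: a cantilever beam with a point load P at the free end, so delta = (P·L^3) / (3·E·I) (SI units).
  A: delta = (34620 × 2.807^3) / (3 × (1.075 × 10¹¹) × 0.0005754) = 0.004126 m = 4.126 mm
  B: delta = (5808 × 1.749^3) / (3 × (5.547 × 10¹⁰) × 0.0009747) = 0.0001916 m = 0.1916 mm
4.126 mm > 0.1916 mm, so A is larger.
Final answer: A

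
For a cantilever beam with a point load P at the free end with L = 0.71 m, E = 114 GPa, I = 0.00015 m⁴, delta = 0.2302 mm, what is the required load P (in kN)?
Model: a cantilever beam with a point load P at the free end, so delta = (P·L^3) / (3·E·I).
Solve for P: P = (3·delta·E·I) / L^3.
Convert to SI units:
  E = 114 GPa = 1.14 × 10¹¹ Pa
  delta = 0.2302 mm = 0.0002302 m
Substitute:
  P = (3 × 0.0002302 × (1.14 × 10¹¹) × 0.00015) / 0.71^3
  P = 32990 N
Convert: P = 32990 N = 32.99 kN
Final answer: P = 32.99 kN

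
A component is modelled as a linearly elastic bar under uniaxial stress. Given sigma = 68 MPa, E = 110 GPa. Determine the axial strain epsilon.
Model: a linearly elastic bar under uniaxial stress, so epsilon = sigma / E.
Convert to SI units:
  sigma = 68 MPa = 6.8 × 10⁷ Pa
  E = 110 GPa = 1.1 × 10¹¹ Pa
Substitute:
  epsilon = (6.8 × 10⁷) / (1.1 × 10¹¹)
  epsilon = 0.0006182
Final answer: epsilon = 0.0006182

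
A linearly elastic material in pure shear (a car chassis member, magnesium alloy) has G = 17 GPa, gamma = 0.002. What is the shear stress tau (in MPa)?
Model: a linearly elastic material in pure shear, so tau = G·gamma.
Convert to SI units:
  G = 17 GPa = 1.7 × 10¹⁰ Pa
Substitute:
  tau = (1.7 × 10¹⁰) × 0.002
  tau = 3.4 × 10⁷ Pa
Convert: tau = 3.4 × 10⁷ Pa = 34 MPa
Final answer: tau = 34 MPa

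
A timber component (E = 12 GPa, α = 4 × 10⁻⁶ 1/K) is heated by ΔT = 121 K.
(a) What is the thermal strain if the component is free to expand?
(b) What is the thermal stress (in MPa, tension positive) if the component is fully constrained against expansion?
(a) Free thermal strain ε_th = α·ΔT = (4 × 10⁻⁶) × 121 = 0.000484
(b) Fully constrained, the expansion is suppressed, so σ = -E·α·ΔT. Convert E = 12 GPa = 1.2 × 10¹⁰ Pa.
  σ = -(1.2 × 10¹⁰) × (4 × 10⁻⁶) × 121 = -5.808 × 10⁶ Pa = -5.808 MPa (compressive)
Final answer: (a) ε_th = 0.000484, (b) σ = -5.808 MPa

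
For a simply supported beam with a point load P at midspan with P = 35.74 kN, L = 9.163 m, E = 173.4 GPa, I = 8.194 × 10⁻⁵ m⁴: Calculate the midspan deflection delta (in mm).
Model: a simply supported beam with a point load P at midspan, so delta = (P·L^3) / (48·E·I).
Convert to SI units:
  P = 35.74 kN = 35740 N
  E = 173.4 GPa = 1.734 × 10¹¹ Pa
Substitute:
  delta = (35740 × 9.163^3) / (48 × (1.734 × 10¹¹) × (8.194 × 10⁻⁵))
  delta = 0.04032 m
Convert: delta = 0.04032 m = 40.32 mm
Final answer: delta = 40.32 mm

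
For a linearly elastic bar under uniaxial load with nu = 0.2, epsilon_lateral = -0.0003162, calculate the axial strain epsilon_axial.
Model: a linearly elastic bar under uniaxial load, so epsilon_lateral = -nu·epsilon_axial.
Solve for epsilon_axial: epsilon_axial = -epsilon_lateral / nu.
Substitute:
  epsilon_axial = -(-0.0003162) / 0.2
  epsilon_axial = 0.001581
Final answer: epsilon_axial = 0.001581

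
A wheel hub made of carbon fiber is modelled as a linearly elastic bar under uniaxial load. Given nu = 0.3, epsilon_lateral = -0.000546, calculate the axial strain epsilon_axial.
Model: a linearly elastic bar under uniaxial load, so epsilon_lateral = -nu·epsilon_axial.
Solve for epsilon_axial: epsilon_axial = -epsilon_lateral / nu.
Substitute:
  epsilon_axial = -(-0.000546) / 0.3
  epsilon_axial = 0.00182
Final answer: epsilon_axial = 0.00182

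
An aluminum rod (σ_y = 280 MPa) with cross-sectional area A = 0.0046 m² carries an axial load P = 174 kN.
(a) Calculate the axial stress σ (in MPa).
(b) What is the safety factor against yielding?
(a) Axial stress σ = P/A. Convert P = 174 kN = 174000 N.
  σ = 174000 / 0.0046 = 3.783 × 10⁷ Pa = 37.83 MPa
(b) Safety factor SF = σ_y/σ = 280 / 37.83 = 7.402
Final answer: (a) σ = 37.83 MPa, (b) SF = 7.402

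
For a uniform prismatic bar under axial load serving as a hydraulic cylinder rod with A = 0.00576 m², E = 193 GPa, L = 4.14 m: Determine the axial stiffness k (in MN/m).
Model: a uniform prismatic bar under axial load, so k = (A·E) / L.
Convert to SI units:
  E = 193 GPa = 1.93 × 10¹¹ Pa
Substitute:
  k = (0.00576 × (1.93 × 10¹¹)) / 4.14
  k = 2.685 × 10⁸ N/m
Convert: k = 2.685 × 10⁸ N/m = 268.5 MN/m
Final answer: k = 268.5 MN/m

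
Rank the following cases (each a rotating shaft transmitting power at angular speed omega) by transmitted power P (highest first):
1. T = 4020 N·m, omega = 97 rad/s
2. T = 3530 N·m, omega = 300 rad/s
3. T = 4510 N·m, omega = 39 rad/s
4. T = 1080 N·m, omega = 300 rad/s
Model: a rotating shaft transmitting power at angular speed omega, so P = T·omega (SI units).
  Case 1: P = 4020 × 97 = 389900 W = 389.9 kW
  Case 2: P = 3530 × 300 = 1.059 × 10⁶ W = 1059 kW
  Case 3: P = 4510 × 39 = 175900 W = 175.9 kW
  Case 4: P = 1080 × 300 = 324000 W = 324 kW
Ordering: 1059 kW (case 2) > 389.9 kW (case 1) > 324 kW (case 4) > 175.9 kW (case 3)
Final answer: 2, 1, 4, 3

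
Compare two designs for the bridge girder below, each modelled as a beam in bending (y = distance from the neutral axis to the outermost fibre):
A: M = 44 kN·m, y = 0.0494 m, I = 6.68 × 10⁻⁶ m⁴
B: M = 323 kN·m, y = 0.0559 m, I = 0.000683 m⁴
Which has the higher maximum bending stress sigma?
Model: a beam in bending (y = distance from the neutral axis to the outermost fibre), so sigma = (M·y) / I (SI units).
  A: sigma = (44000 × 0.0494) / (6.68 × 10⁻⁶) = 3.254 × 10⁸ Pa = 325.4 MPa
  B: sigma = (323000 × 0.0559) / 0.000683 = 2.644 × 10⁷ Pa = 26.44 MPa
325.4 MPa > 26.44 MPa, so A is larger.
Final answer: A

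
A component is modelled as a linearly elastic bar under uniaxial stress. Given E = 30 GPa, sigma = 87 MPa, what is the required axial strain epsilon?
Model: a linearly elastic bar under uniaxial stress, so sigma = E·epsilon.
Solve for epsilon: epsilon = sigma / E.
Convert to SI units:
  E = 30 GPa = 3 × 10¹⁰ Pa
  sigma = 87 MPa = 8.7 × 10⁷ Pa
Substitute:
  epsilon = (8.7 × 10⁷) / (3 × 10¹⁰)
  epsilon = 0.0029
Final answer: epsilon = 0.0029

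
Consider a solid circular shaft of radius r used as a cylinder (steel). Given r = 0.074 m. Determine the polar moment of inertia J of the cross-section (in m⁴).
Model: a solid circular shaft of radius r, so J = (π·r^4) / 2.
Substitute:
  J = (π × 0.074^4) / 2
  J = 4.71 × 10⁻⁵ m⁴
Final answer: J = 4.71 × 10⁻⁵ m⁴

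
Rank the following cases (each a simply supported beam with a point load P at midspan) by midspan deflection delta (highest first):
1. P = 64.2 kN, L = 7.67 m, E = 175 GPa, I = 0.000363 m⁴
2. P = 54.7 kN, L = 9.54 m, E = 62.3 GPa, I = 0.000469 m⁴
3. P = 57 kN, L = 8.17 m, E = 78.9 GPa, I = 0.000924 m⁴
Model: a simply supported beam with a point load P at midspan, so delta = (P·L^3) / (48·E·I) (SI units).
  Case 1: delta = (64200 × 7.67^3) / (48 × (1.75 × 10¹¹) × 0.000363) = 0.0095 m = 9.5 mm
  Case 2: delta = (54700 × 9.54^3) / (48 × (6.23 × 10¹⁰) × 0.000469) = 0.03386 m = 33.86 mm
  Case 3: delta = (57000 × 8.17^3) / (48 × (7.89 × 10¹⁰) × 0.000924) = 0.008883 m = 8.883 mm
Ordering: 33.86 mm (case 2) > 9.5 mm (case 1) > 8.883 mm (case 3)
Final answer: 2, 1, 3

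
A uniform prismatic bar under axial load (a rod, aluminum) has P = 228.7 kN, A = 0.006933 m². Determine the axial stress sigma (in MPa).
Model: a uniform prismatic bar under axial load, so sigma = P / A.
Convert to SI units:
  P = 228.7 kN = 228700 N
Substitute:
  sigma = 228700 / 0.006933
  sigma = 3.299 × 10⁷ Pa
Convert: sigma = 3.299 × 10⁷ Pa = 32.99 MPa
Final answer: sigma = 32.99 MPa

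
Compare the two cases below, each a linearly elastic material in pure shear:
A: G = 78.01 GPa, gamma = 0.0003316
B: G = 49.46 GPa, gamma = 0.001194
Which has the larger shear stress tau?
Model: a linearly elastic material in pure shear, so tau = G·gamma (SI units).
  A: tau = (7.801 × 10¹⁰) × 0.0003316 = 2.587 × 10⁷ Pa = 25.87 MPa
  B: tau = (4.946 × 10¹⁰) × 0.001194 = 5.906 × 10⁷ Pa = 59.06 MPa
59.06 MPa > 25.87 MPa, so B is larger.
Final answer: B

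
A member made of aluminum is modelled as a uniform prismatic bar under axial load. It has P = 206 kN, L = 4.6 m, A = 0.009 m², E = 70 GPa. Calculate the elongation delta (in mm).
Model: a uniform prismatic bar under axial load, so delta = (P·L) / (A·E).
Convert to SI units:
  P = 206 kN = 206000 N
  E = 70 GPa = 7 × 10¹⁰ Pa
Substitute:
  delta = (206000 × 4.6) / (0.009 × (7 × 10¹⁰))
  delta = 0.001504 m
Convert: delta = 0.001504 m = 1.504 mm
Final answer: delta = 1.504 mm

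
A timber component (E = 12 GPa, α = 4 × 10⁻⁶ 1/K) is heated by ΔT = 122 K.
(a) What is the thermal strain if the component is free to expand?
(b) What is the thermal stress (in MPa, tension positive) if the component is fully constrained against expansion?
(a) Free thermal strain ε_th = α·ΔT = (4 × 10⁻⁶) × 122 = 0.000488
(b) Fully constrained, the expansion is suppressed, so σ = -E·α·ΔT. Convert E = 12 GPa = 1.2 × 10¹⁰ Pa.
  σ = -(1.2 × 10¹⁰) × (4 × 10⁻⁶) × 122 = -5.856 × 10⁶ Pa = -5.856 MPa (compressive)
Final answer: (a) ε_th = 0.000488, (b) σ = -5.856 MPa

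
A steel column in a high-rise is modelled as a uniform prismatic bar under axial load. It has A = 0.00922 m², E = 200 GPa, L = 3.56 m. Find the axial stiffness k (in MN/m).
Model: a uniform prismatic bar under axial load, so k = (A·E) / L.
Convert to SI units:
  E = 200 GPa = 2 × 10¹¹ Pa
Substitute:
  k = (0.00922 × (2 × 10¹¹)) / 3.56
  k = 5.18 × 10⁸ N/m
Convert: k = 5.18 × 10⁸ N/m = 518 MN/m
Final answer: k = 518 MN/m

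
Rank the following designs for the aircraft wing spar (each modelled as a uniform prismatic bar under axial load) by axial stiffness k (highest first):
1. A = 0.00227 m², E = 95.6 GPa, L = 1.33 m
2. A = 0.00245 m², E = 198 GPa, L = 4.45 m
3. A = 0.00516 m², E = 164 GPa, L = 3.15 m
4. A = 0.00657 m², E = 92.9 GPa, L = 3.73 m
Model: a uniform prismatic bar under axial load, so k = (A·E) / L (SI units).
  Case 1: k = (0.00227 × (9.56 × 10¹⁰)) / 1.33 = 1.632 × 10⁸ N/m = 163.2 MN/m
  Case 2: k = (0.00245 × (1.98 × 10¹¹)) / 4.45 = 1.09 × 10⁸ N/m = 109 MN/m
  Case 3: k = (0.00516 × (1.64 × 10¹¹)) / 3.15 = 2.686 × 10⁸ N/m = 268.6 MN/m
  Case 4: k = (0.00657 × (9.29 × 10¹⁰)) / 3.73 = 1.636 × 10⁸ N/m = 163.6 MN/m
Ordering: 268.6 MN/m (case 3) > 163.6 MN/m (case 4) > 163.2 MN/m (case 1) > 109 MN/m (case 2)
Final answer: 3, 4, 1, 2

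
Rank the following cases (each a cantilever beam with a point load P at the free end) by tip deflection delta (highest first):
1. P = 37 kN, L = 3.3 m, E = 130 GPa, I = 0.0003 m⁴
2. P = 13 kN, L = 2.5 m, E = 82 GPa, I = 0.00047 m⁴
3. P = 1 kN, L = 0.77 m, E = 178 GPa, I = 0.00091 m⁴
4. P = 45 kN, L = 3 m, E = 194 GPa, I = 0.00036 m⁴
Model: a cantilever beam with a point load P at the free end, so delta = (P·L^3) / (3·E·I) (SI units).
  Case 1: delta = (37000 × 3.3^3) / (3 × (1.3 × 10¹¹) × 0.0003) = 0.01136 m = 11.36 mm
  Case 2: delta = (13000 × 2.5^3) / (3 × (8.2 × 10¹⁰) × 0.00047) = 0.001757 m = 1.757 mm
  Case 3: delta = (1000 × 0.77^3) / (3 × (1.78 × 10¹¹) × 0.00091) = 9.395 × 10⁻⁷ m = 0.0009395 mm
  Case 4: delta = (45000 × 3^3) / (3 × (1.94 × 10¹¹) × 0.00036) = 0.005799 m = 5.799 mm
Ordering: 11.36 mm (case 1) > 5.799 mm (case 4) > 1.757 mm (case 2) > 0.0009395 mm (case 3)
Final answer: 1, 4, 2, 3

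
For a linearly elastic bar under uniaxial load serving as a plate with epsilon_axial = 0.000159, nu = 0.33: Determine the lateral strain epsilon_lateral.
Model: a linearly elastic bar under uniaxial load, so epsilon_lateral = -nu·epsilon_axial.
Substitute:
  epsilon_lateral = -(0.33 × 0.000159)
  epsilon_lateral = -5.247 × 10⁻⁵
Final answer: epsilon_lateral = -5.247 × 10⁻⁵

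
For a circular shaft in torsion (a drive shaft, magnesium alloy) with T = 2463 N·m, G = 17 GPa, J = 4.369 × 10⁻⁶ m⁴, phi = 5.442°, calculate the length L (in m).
Model: a circular shaft in torsion, so phi = (T·L) / (G·J).
Solve for L: L = (phi·G·J) / T.
Convert to SI units:
  G = 17 GPa = 1.7 × 10¹⁰ Pa
  phi = 5.442° = 0.09498 rad
Substitute:
  L = (0.09498 × (1.7 × 10¹⁰) × (4.369 × 10⁻⁶)) / 2463
  L = 2.864 m
Final answer: L = 2.864 m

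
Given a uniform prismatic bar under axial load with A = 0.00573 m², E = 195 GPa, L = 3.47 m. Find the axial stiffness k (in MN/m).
Model: a uniform prismatic bar under axial load, so k = (A·E) / L.
Convert to SI units:
  E = 195 GPa = 1.95 × 10¹¹ Pa
Substitute:
  k = (0.00573 × (1.95 × 10¹¹)) / 3.47
  k = 3.22 × 10⁸ N/m
Convert: k = 3.22 × 10⁸ N/m = 322 MN/m
Final answer: k = 322 MN/m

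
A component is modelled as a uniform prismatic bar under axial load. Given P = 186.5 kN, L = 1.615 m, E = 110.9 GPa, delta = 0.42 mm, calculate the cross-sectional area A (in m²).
Model: a uniform prismatic bar under axial load, so delta = (P·L) / (A·E).
Solve for A: A = (P·L) / (delta·E).
Convert to SI units:
  P = 186.5 kN = 186500 N
  E = 110.9 GPa = 1.109 × 10¹¹ Pa
  delta = 0.42 mm = 0.00042 m
Substitute:
  A = (186500 × 1.615) / (0.00042 × (1.109 × 10¹¹))
  A = 0.006467 m²
Final answer: A = 0.006467 m²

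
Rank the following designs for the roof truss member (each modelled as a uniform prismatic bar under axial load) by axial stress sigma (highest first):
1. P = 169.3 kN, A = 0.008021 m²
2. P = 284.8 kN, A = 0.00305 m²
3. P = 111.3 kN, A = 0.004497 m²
Model: a uniform prismatic bar under axial load, so sigma = P / A (SI units).
  Case 1: sigma = 169300 / 0.008021 = 2.111 × 10⁷ Pa = 21.11 MPa
  Case 2: sigma = 284800 / 0.00305 = 9.338 × 10⁷ Pa = 93.38 MPa
  Case 3: sigma = 111300 / 0.004497 = 2.475 × 10⁷ Pa = 24.75 MPa
Ordering: 93.38 MPa (case 2) > 24.75 MPa (case 3) > 21.11 MPa (case 1)
Final answer: 2, 3, 1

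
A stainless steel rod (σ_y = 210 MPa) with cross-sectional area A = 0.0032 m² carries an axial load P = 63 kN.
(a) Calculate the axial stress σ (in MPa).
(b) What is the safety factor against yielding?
(a) Axial stress σ = P/A. Convert P = 63 kN = 63000 N.
  σ = 63000 / 0.0032 = 1.969 × 10⁷ Pa = 19.69 MPa
(b) Safety factor SF = σ_y/σ = 210 / 19.69 = 10.67
Final answer: (a) σ = 19.69 MPa, (b) SF = 10.67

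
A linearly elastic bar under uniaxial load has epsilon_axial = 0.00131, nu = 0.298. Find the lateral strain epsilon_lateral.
Model: a linearly elastic bar under uniaxial load, so epsilon_lateral = -nu·epsilon_axial.
Substitute:
  epsilon_lateral = -(0.298 × 0.00131)
  epsilon_lateral = -0.0003904
Final answer: epsilon_lateral = -0.0003904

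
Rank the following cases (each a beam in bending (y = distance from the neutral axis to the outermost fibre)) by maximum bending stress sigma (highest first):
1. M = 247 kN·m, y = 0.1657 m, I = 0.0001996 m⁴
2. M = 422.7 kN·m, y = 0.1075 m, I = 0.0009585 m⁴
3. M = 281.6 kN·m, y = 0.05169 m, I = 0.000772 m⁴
Model: a beam in bending (y = distance from the neutral axis to the outermost fibre), so sigma = (M·y) / I (SI units).
  Case 1: sigma = (247000 × 0.1657) / 0.0001996 = 2.05 × 10⁸ Pa = 205 MPa
  Case 2: sigma = (422700 × 0.1075) / 0.0009585 = 4.741 × 10⁷ Pa = 47.41 MPa
  Case 3: sigma = (281600 × 0.05169) / 0.000772 = 1.885 × 10⁷ Pa = 18.85 MPa
Ordering: 205 MPa (case 1) > 47.41 MPa (case 2) > 18.85 MPa (case 3)
Final answer: 1, 2, 3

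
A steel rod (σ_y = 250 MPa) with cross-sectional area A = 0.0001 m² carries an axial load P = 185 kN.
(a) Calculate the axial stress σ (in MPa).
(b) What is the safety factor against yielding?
(a) Axial stress σ = P/A. Convert P = 185 kN = 185000 N.
  σ = 185000 / 0.0001 = 1.85 × 10⁹ Pa = 1850 MPa
(b) Safety factor SF = σ_y/σ = 250 / 1850 = 0.1351
Final answer: (a) σ = 1850 MPa, (b) SF = 0.1351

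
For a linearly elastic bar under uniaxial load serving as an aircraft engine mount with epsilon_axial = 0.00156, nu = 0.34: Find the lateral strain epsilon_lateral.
Model: a linearly elastic bar under uniaxial load, so epsilon_lateral = -nu·epsilon_axial.
Substitute:
  epsilon_lateral = -(0.34 × 0.00156)
  epsilon_lateral = -0.0005304
Final answer: epsilon_lateral = -0.0005304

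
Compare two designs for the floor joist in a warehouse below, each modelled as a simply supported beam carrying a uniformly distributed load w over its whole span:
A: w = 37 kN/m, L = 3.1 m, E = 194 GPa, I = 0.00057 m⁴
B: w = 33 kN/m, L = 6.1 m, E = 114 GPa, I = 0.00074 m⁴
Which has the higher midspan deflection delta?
Model: a simply supported beam carrying a uniformly distributed load w over its whole span, so delta = (5·w·L^4) / (384·E·I) (SI units).
  A: delta = (5 × 37000 × 3.1^4) / (384 × (1.94 × 10¹¹) × 0.00057) = 0.0004024 m = 0.4024 mm
  B: delta = (5 × 33000 × 6.1^4) / (384 × (1.14 × 10¹¹) × 0.00074) = 0.007052 m = 7.052 mm
7.052 mm > 0.4024 mm, so B is larger.
Final answer: B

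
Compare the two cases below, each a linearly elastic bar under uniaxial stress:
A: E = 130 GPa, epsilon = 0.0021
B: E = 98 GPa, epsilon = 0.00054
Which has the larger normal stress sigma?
Model: a linearly elastic bar under uniaxial stress, so sigma = E·epsilon (SI units).
  A: sigma = (1.3 × 10¹¹) × 0.0021 = 2.73 × 10⁸ Pa = 273 MPa
  B: sigma = (9.8 × 10¹⁰) × 0.00054 = 5.292 × 10⁷ Pa = 52.92 MPa
273 MPa > 52.92 MPa, so A is larger.
Final answer: A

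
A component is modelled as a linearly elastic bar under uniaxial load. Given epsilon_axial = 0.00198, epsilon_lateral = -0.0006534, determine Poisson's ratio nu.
Model: a linearly elastic bar under uniaxial load, so epsilon_lateral = -nu·epsilon_axial.
Solve for nu: nu = -epsilon_lateral / epsilon_axial.
Substitute:
  nu = -(-0.0006534) / 0.00198
  nu = 0.33
Final answer: nu = 0.33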